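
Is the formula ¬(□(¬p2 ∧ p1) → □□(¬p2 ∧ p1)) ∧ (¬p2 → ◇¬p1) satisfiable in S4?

No, unsatisfiable

1. ¬(□(¬p2 ∧ p1) → □□(¬p2 ∧ p1)) ∧ (¬p2 → ◇¬p1), u
2. ¬(□(¬p2 ∧ p1) → □□(¬p2 ∧ p1)), u
3. ¬p2 → ◇¬p1, u
4. □(¬p2 ∧ p1), u
5. ¬□□(¬p2 ∧ p1), u
6. ¬p2 ∧ p1, u
7. ¬p2, u
8. p1, u
9. ◇¬p1, u
10. ¬□(¬p2 ∧ p1), v
11. ¬p2 ∧ p1, v
12. ¬p2, v
13. p1, v
14. ¬p1, w
15. ¬p2 ∧ p1, w
16. ¬p2, w
17. p1, w
Accessibility: uRu, uRv, uRw, vRv, wRw
Branch closes: p1 and ¬p1 both at w.
(One branch shown.) All branches close.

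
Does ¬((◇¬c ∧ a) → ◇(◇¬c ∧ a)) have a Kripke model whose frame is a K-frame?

Satisfiable (open branch found)

1. ¬((◇¬c ∧ a) → ◇(◇¬c ∧ a)), u
2. ◇¬c ∧ a, u
3. ¬◇(◇¬c ∧ a), u
4. ◇¬c, u
5. a, u
6. ¬c, v
7. ¬(◇¬c ∧ a), v
8. ¬a, v
Accessibility: uRv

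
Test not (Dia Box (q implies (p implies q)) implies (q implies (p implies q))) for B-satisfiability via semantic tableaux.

1. not (Dia Box (q implies (p implies q)) implies (q implies (p implies q))), w0
2. Dia Box (q implies (p implies q)), w0
3. not (q implies (p implies q)), w0
4. q, w0
5. not (p implies q), w0
6. p, w0
7. not q, w0
Accessibility: w0Rw0
Branch closes: q and not q both at w0.
Every branch closes; the branch above is one of them.

No, unsatisfiable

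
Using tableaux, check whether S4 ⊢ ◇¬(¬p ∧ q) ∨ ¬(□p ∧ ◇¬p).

Tableau for the negation ¬(◇¬(¬p ∧ q) ∨ ¬(□p ∧ ◇¬p)):
1. ¬(◇¬(¬p ∧ q) ∨ ¬(□p ∧ ◇¬p)), u
2. ¬◇¬(¬p ∧ q), u   [¬∨-rule on 1]
3. □p ∧ ◇¬p, u   [¬∨-rule on 1]
4. □p, u   [∧-rule on 3]
5. ◇¬p, u   [∧-rule on 3]
6. ¬p ∧ q, u   [¬◇-rule on 2 via uRu]
7. ¬p, u   [∧-rule on 6]
8. q, u   [∧-rule on 6]
9. p, u   [□-rule on 4 via uRu]
Accessibility: uRu
Branch closes: p and ¬p both at u.
Every branch of the negation's tableau closes; the branch above is one of them.

Valid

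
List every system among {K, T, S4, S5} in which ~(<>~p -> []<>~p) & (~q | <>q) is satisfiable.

S5-tableau for the formula:
1. ~(<>~p -> []<>~p) & (~q | <>q), 0
2. ~(<>~p -> []<>~p), 0
3. ~q | <>q, 0
4. <>~p, 0
5. ~[]<>~p, 0
6. <>q, 0
7. ~p, 1
8. ~<>~p, 2
9. p, 0
10. p, 1
Accessibility: 0R0, 0R1, 0R2, 1R0, 1R1, 1R2, 2R0, 2R1, 2R2
Branch closes: p and ~p both at 1.
Every branch closes (one shown): unsatisfiable in S5.
S4-tableau for the formula:
1. ~(<>~p -> []<>~p) & (~q | <>q), 0
2. ~(<>~p -> []<>~p), 0
3. ~q | <>q, 0
4. <>~p, 0
5. ~[]<>~p, 0
6. <>q, 0
7. ~p, 1
8. ~<>~p, 2
9. p, 2
10. q, 3
Accessibility: 0R0, 0R1, 0R2, 0R3, 1R1, 2R2, 3R3
Complete open branch: satisfiable in S4, hence also in K, T (this S4-model is also a K-model and a T-model).

K, T, S4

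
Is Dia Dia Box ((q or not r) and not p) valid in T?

Not valid

Tableau for the negation not Dia Dia Box ((q or not r) and not p):
1. not Dia Dia Box ((q or not r) and not p), 0
2. not Dia Box ((q or not r) and not p), 0   [neg-Dia-rule on 1 via 0R0]
3. not Box ((q or not r) and not p), 0   [neg-Dia-rule on 2 via 0R0]
4. not ((q or not r) and not p), 1   [neg-Box-rule on 3: fresh world 1, 0R1]
5. not Dia Box ((q or not r) and not p), 1   [neg-Dia-rule on 1 via 0R1]
6. not Box ((q or not r) and not p), 1   [neg-Dia-rule on 2 via 0R1]
7. p, 1   [neg-and-rule on 4 (branches; this branch)]
8. not ((q or not r) and not p), 2   [neg-Box-rule on 6: fresh world 2, 1R2]
9. not Box ((q or not r) and not p), 2   [neg-Dia-rule on 5 via 1R2]
10. p, 2   [neg-and-rule on 8 (branches; this branch)]
11. not ((q or not r) and not p), 3   [neg-Box-rule on 9: fresh world 3, 2R3]
12. p, 3   [neg-and-rule on 11 (branches; this branch)]
Accessibility: 0R0, 0R1, 1R1, 1R2, 2R2, 2R3, 3R3
The negation has an open branch (countermodel exists).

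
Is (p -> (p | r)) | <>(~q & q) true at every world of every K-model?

Tableau for the negation ~((p -> (p | r)) | <>(~q & q)):
1. ~((p -> (p | r)) | <>(~q & q)), 0
2. ~(p -> (p | r)), 0
3. ~<>(~q & q), 0
4. p, 0
5. ~(p | r), 0
6. ~p, 0
7. ~r, 0
Branch closes: p and ~p both at 0.
Every branch of the negation's tableau closes; the branch above is one of them.

Valid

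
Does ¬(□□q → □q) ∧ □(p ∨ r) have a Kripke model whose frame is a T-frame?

1. ¬(□□q → □q) ∧ □(p ∨ r), w0
2. ¬(□□q → □q), w0
3. □(p ∨ r), w0
4. □□q, w0
5. ¬□q, w0
6. p ∨ r, w0
7. □q, w0
8. q, w0
9. r, w0
10. ¬q, w1
11. p ∨ r, w1
12. □q, w1
13. q, w1
Accessibility: w0Rw0, w0Rw1, w1Rw1
Branch closes: q and ¬q both at w1.
(One branch shown.) All branches close.

Unsatisfiable (every branch closes)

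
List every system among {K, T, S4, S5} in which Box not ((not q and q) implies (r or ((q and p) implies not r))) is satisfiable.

T-tableau for the formula:
1. Box not ((not q and q) implies (r or ((q and p) implies not r))), w0
2. not ((not q and q) implies (r or ((q and p) implies not r))), w0
3. not q and q, w0
4. not (r or ((q and p) implies not r)), w0
5. not q, w0
6. q, w0
Accessibility: w0Rw0
Branch closes: q and not q both at w0.
Every branch closes (one shown): unsatisfiable in T, hence also in S4, S5 (every S4/S5-frame is a T-frame).
K-tableau for the formula:
1. Box not ((not q and q) implies (r or ((q and p) implies not r))), w0
Complete open branch: satisfiable in K.

K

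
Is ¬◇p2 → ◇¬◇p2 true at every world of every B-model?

Tableau for the negation ¬(¬◇p2 → ◇¬◇p2):
1. ¬(¬◇p2 → ◇¬◇p2), 0
2. ¬◇p2, 0   [¬→-rule on 1]
3. ¬◇¬◇p2, 0   [¬→-rule on 1]
4. ¬p2, 0   [¬◇-rule on 2 via 0R0]
5. ◇p2, 0   [¬◇-rule on 3 via 0R0]
6. p2, 1   [◇-rule on 5: fresh world 1, 0R1]
7. ¬p2, 1   [¬◇-rule on 2 via 0R1]
Accessibility: 0R0, 0R1, 1R0, 1R1
Branch closes: p2 and ¬p2 both at 1.
All branches of the negation close; one closing branch shown above.

Yes, valid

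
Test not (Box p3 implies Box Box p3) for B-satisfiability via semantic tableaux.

Satisfiable (open branch found)

1. not (Box p3 implies Box Box p3), w0
2. Box p3, w0   [neg-implies-rule on 1]
3. not Box Box p3, w0   [neg-implies-rule on 1]
4. p3, w0   [Box-rule on 2 via w0Rw0]
5. not Box p3, w1   [neg-Box-rule on 3: fresh world w1, w0Rw1]
6. p3, w1   [Box-rule on 2 via w0Rw1]
7. not p3, w2   [neg-Box-rule on 5: fresh world w2, w1Rw2]
Accessibility: w0Rw0, w0Rw1, w1Rw0, w1Rw1, w1Rw2, w2Rw1, w2Rw2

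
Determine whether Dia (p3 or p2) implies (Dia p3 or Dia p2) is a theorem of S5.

Valid in S5

Tableau for the negation not (Dia (p3 or p2) implies (Dia p3 or Dia p2)):
1. not (Dia (p3 or p2) implies (Dia p3 or Dia p2)), w0
2. Dia (p3 or p2), w0
3. not (Dia p3 or Dia p2), w0
4. not Dia p3, w0
5. not Dia p2, w0
6. not p3, w0
7. not p2, w0
8. p3 or p2, w1
9. not p3, w1
10. not p2, w1
11. p2, w1
Accessibility: w0Rw0, w0Rw1, w1Rw0, w1Rw1
Branch closes: p2 and not p2 both at w1.
All branches of the negation close; one closing branch shown above.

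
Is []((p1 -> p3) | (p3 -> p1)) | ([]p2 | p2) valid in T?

Valid in T

Tableau for the negation ~([]((p1 -> p3) | (p3 -> p1)) | ([]p2 | p2)):
1. ~([]((p1 -> p3) | (p3 -> p1)) | ([]p2 | p2)), w0
2. ~[]((p1 -> p3) | (p3 -> p1)), w0   [~|-rule on 1]
3. ~([]p2 | p2), w0   [~|-rule on 1]
4. ~[]p2, w0   [~|-rule on 3]
5. ~p2, w0   [~|-rule on 3]
6. ~((p1 -> p3) | (p3 -> p1)), w1   [~[]-rule on 2: fresh world w1, w0Rw1]
7. ~(p1 -> p3), w1   [~|-rule on 6]
8. ~(p3 -> p1), w1   [~|-rule on 6]
9. p1, w1   [~->-rule on 7]
10. ~p3, w1   [~->-rule on 7]
11. p3, w1   [~->-rule on 8]
12. ~p1, w1   [~->-rule on 8]
Accessibility: w0Rw0, w0Rw1, w1Rw1
Branch closes: p3 and ~p3 both at w1.
Every branch of the negation's tableau closes; the branch above is one of them.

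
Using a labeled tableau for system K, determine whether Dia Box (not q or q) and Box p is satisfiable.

1. Dia Box (not q or q) and Box p, u
2. Dia Box (not q or q), u
3. Box p, u
4. Box (not q or q), v
5. p, v
Accessibility: uRv

Yes, satisfiable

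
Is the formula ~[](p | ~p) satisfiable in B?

Unsatisfiable

1. ~[](p | ~p), u
2. ~(p | ~p), v
3. ~p, v
4. p, v
Accessibility: uRu, uRv, vRu, vRv
Branch closes: p and ~p both at v.
Every branch closes; the branch above is one of them.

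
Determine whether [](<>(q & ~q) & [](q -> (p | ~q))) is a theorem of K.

Tableau for the negation ~[](<>(q & ~q) & [](q -> (p | ~q))):
1. ~[](<>(q & ~q) & [](q -> (p | ~q))), u
2. ~(<>(q & ~q) & [](q -> (p | ~q))), v
3. ~[](q -> (p | ~q)), v
4. ~(q -> (p | ~q)), w
5. q, w
6. ~(p | ~q), w
7. ~p, w
Accessibility: uRv, vRw
The negation has an open branch (countermodel exists).

No, not valid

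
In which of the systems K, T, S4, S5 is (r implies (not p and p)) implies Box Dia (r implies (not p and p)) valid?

S5

S5-tableau for the negation not ((r implies (not p and p)) implies Box Dia (r implies (not p and p))):
1. not ((r implies (not p and p)) implies Box Dia (r implies (not p and p))), u
2. r implies (not p and p), u   [neg-implies-rule on 1]
3. not Box Dia (r implies (not p and p)), u   [neg-implies-rule on 1]
4. not r, u   [implies-rule on 2 (branches; this branch)]
5. not Dia (r implies (not p and p)), v   [neg-Box-rule on 3: fresh world v, uRv]
6. not (r implies (not p and p)), u   [neg-Dia-rule on 5 via vRu]
7. r, u   [neg-implies-rule on 6]
8. not (not p and p), u   [neg-implies-rule on 6]
Accessibility: uRu, uRv, vRu, vRv
Branch closes: r and not r both at u.
Every branch closes (one shown): valid in S5.
S4-tableau for the negation not ((r implies (not p and p)) implies Box Dia (r implies (not p and p))):
1. not ((r implies (not p and p)) implies Box Dia (r implies (not p and p))), u
2. r implies (not p and p), u   [neg-implies-rule on 1]
3. not Box Dia (r implies (not p and p)), u   [neg-implies-rule on 1]
4. not r, u   [implies-rule on 2 (branches; this branch)]
5. not Dia (r implies (not p and p)), v   [neg-Box-rule on 3: fresh world v, uRv]
6. not (r implies (not p and p)), v   [neg-Dia-rule on 5 via vRv]
7. r, v   [neg-implies-rule on 6]
8. not (not p and p), v   [neg-implies-rule on 6]
9. not p, v   [neg-and-rule on 8 (branches; this branch)]
Accessibility: uRu, uRv, vRv
Complete open branch: countermodel on an S4-frame, so not valid in S4, nor in K, T (the same frame is also a K-frame and a T-frame).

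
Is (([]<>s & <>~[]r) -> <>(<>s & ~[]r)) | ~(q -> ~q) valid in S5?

Yes, valid

Tableau for the negation ~((([]<>s & <>~[]r) -> <>(<>s & ~[]r)) | ~(q -> ~q)):
1. ~((([]<>s & <>~[]r) -> <>(<>s & ~[]r)) | ~(q -> ~q)), 0
2. ~(([]<>s & <>~[]r) -> <>(<>s & ~[]r)), 0
3. q -> ~q, 0
4. []<>s & <>~[]r, 0
5. ~<>(<>s & ~[]r), 0
6. []<>s, 0
7. <>~[]r, 0
8. ~(<>s & ~[]r), 0
9. <>s, 0
10. ~q, 0
11. []r, 0
12. r, 0
13. ~[]r, 1
14. ~(<>s & ~[]r), 1
15. <>s, 1
16. r, 1
17. []r, 1
18. s, 2
19. ~(<>s & ~[]r), 2
20. <>s, 2
21. r, 2
22. []r, 2
23. ~r, 3
24. ~(<>s & ~[]r), 3
25. <>s, 3
26. r, 3
Accessibility: 0R0, 0R1, 0R2, 0R3, 1R0, 1R1, 1R2, 1R3, 2R0, 2R1, 2R2, 2R3, 3R0, 3R1, 3R2, 3R3
Branch closes: r and ~r both at 3.
All branches of the negation close; one closing branch shown above.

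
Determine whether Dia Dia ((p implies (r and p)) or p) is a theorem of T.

Valid in T

Tableau for the negation not Dia Dia ((p implies (r and p)) or p):
1. not Dia Dia ((p implies (r and p)) or p), w0
2. not Dia ((p implies (r and p)) or p), w0
3. not ((p implies (r and p)) or p), w0
4. not (p implies (r and p)), w0
5. not p, w0
6. p, w0
7. not (r and p), w0
Accessibility: w0Rw0
Branch closes: p and not p both at w0.
Every branch of the negation's tableau closes; the branch above is one of them.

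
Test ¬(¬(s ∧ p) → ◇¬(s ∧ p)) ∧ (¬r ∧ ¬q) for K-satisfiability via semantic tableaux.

Yes, satisfiable

1. ¬(¬(s ∧ p) → ◇¬(s ∧ p)) ∧ (¬r ∧ ¬q), u
2. ¬(¬(s ∧ p) → ◇¬(s ∧ p)), u
3. ¬r ∧ ¬q, u
4. ¬(s ∧ p), u
5. ¬◇¬(s ∧ p), u
6. ¬r, u
7. ¬q, u
8. ¬p, u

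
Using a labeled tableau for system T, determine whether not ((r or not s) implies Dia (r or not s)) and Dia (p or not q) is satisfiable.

1. not ((r or not s) implies Dia (r or not s)) and Dia (p or not q), w0
2. not ((r or not s) implies Dia (r or not s)), w0
3. Dia (p or not q), w0
4. r or not s, w0
5. not Dia (r or not s), w0
6. not (r or not s), w0
7. not r, w0
8. s, w0
9. not s, w0
Accessibility: w0Rw0
Branch closes: s and not s both at w0.
(One branch shown.) All branches close.

Unsatisfiable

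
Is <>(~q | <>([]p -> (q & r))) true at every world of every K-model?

Tableau for the negation ~<>(~q | <>([]p -> (q & r))):
1. ~<>(~q | <>([]p -> (q & r))), w0
The negation has an open branch (countermodel exists).

No, not valid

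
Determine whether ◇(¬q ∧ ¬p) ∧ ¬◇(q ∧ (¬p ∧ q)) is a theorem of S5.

No, not valid

Tableau for the negation ¬(◇(¬q ∧ ¬p) ∧ ¬◇(q ∧ (¬p ∧ q))):
1. ¬(◇(¬q ∧ ¬p) ∧ ¬◇(q ∧ (¬p ∧ q))), 0
2. ◇(q ∧ (¬p ∧ q)), 0   [¬∧-rule on 1 (branches; this branch)]
3. q ∧ (¬p ∧ q), 1   [◇-rule on 2: fresh world 1, 0R1]
4. q, 1   [∧-rule on 3]
5. ¬p ∧ q, 1   [∧-rule on 3]
6. ¬p, 1   [∧-rule on 5]
Accessibility: 0R0, 0R1, 1R0, 1R1
The negation has an open branch (countermodel exists).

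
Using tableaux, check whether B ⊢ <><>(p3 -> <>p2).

Tableau for the negation ~<><>(p3 -> <>p2):
1. ~<><>(p3 -> <>p2), w0
2. ~<>(p3 -> <>p2), w0   [~<>-rule on 1 via w0Rw0]
3. ~(p3 -> <>p2), w0   [~<>-rule on 2 via w0Rw0]
4. p3, w0   [~->-rule on 3]
5. ~<>p2, w0   [~->-rule on 3]
6. ~p2, w0   [~<>-rule on 5 via w0Rw0]
Accessibility: w0Rw0
The negation has an open branch (countermodel exists).

Not valid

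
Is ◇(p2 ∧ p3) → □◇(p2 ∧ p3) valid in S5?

Tableau for the negation ¬(◇(p2 ∧ p3) → □◇(p2 ∧ p3)):
1. ¬(◇(p2 ∧ p3) → □◇(p2 ∧ p3)), u
2. ◇(p2 ∧ p3), u
3. ¬□◇(p2 ∧ p3), u
4. p2 ∧ p3, v
5. p2, v
6. p3, v
7. ¬◇(p2 ∧ p3), w
8. ¬(p2 ∧ p3), u
9. ¬(p2 ∧ p3), v
10. ¬(p2 ∧ p3), w
11. ¬p3, u
12. ¬p3, v
Accessibility: uRu, uRv, uRw, vRu, vRv, vRw, wRu, wRv, wRw
Branch closes: p3 and ¬p3 both at v.
Every branch of the negation's tableau closes; the branch above is one of them.

Yes, valid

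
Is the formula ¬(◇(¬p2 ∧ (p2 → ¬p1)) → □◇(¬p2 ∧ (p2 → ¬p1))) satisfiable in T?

Satisfiable

1. ¬(◇(¬p2 ∧ (p2 → ¬p1)) → □◇(¬p2 ∧ (p2 → ¬p1))), 0
2. ◇(¬p2 ∧ (p2 → ¬p1)), 0
3. ¬□◇(¬p2 ∧ (p2 → ¬p1)), 0
4. ¬p2 ∧ (p2 → ¬p1), 1
5. ¬p2, 1
6. p2 → ¬p1, 1
7. ¬p1, 1
8. ¬◇(¬p2 ∧ (p2 → ¬p1)), 2
9. ¬(¬p2 ∧ (p2 → ¬p1)), 2
10. ¬(p2 → ¬p1), 2
11. p2, 2
12. p1, 2
Accessibility: 0R0, 0R1, 0R2, 1R1, 2R2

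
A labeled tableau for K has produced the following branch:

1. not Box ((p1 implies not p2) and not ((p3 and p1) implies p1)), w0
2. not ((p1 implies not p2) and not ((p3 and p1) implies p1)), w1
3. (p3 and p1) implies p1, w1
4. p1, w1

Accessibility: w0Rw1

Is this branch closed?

No world carries both an atom and its negation.

No, open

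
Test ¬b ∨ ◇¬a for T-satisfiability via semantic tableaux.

Satisfiable

1. ¬b ∨ ◇¬a, u
2. ◇¬a, u
3. ¬a, v
Accessibility: uRu, uRv, vRv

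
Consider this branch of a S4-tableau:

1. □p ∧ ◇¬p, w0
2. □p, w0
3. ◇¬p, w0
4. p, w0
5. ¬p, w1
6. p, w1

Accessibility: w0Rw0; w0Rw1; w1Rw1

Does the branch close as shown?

Yes, closed

Both p and ¬p appear at w1.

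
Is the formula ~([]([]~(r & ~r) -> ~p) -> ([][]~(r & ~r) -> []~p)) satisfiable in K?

No, unsatisfiable

1. ~([]([]~(r & ~r) -> ~p) -> ([][]~(r & ~r) -> []~p)), w0
2. []([]~(r & ~r) -> ~p), w0
3. ~([][]~(r & ~r) -> []~p), w0
4. [][]~(r & ~r), w0
5. ~[]~p, w0
6. p, w1
7. []~(r & ~r) -> ~p, w1
8. []~(r & ~r), w1
9. ~[]~(r & ~r), w1
10. r & ~r, w2
11. r, w2
12. ~r, w2
Accessibility: w0Rw1, w1Rw2
Branch closes: r and ~r both at w2.
Every branch closes; the branch above is one of them.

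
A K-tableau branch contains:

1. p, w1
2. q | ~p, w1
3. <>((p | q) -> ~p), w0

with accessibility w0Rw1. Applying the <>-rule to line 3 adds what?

a fresh world w2 with w0Rw2, and (p | q) -> ~p at w2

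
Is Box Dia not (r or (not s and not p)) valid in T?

No, not valid

Tableau for the negation not Box Dia not (r or (not s and not p)):
1. not Box Dia not (r or (not s and not p)), u
2. not Dia not (r or (not s and not p)), v
3. r or (not s and not p), v
4. not s and not p, v
5. not s, v
6. not p, v
Accessibility: uRu, uRv, vRv
The negation has an open branch (countermodel exists).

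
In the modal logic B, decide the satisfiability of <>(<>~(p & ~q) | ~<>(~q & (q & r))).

1. <>(<>~(p & ~q) | ~<>(~q & (q & r))), u
2. <>~(p & ~q) | ~<>(~q & (q & r)), v
3. ~<>(~q & (q & r)), v
4. ~(~q & (q & r)), u
5. ~(~q & (q & r)), v
6. ~(q & r), u
7. ~(q & r), v
8. ~r, u
9. ~r, v
Accessibility: uRu, uRv, vRu, vRv

Yes, satisfiable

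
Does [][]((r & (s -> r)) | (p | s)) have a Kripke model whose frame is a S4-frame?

1. [][]((r & (s -> r)) | (p | s)), 0
2. []((r & (s -> r)) | (p | s)), 0
3. (r & (s -> r)) | (p | s), 0
4. p | s, 0
5. s, 0
Accessibility: 0R0

Satisfiable (open branch found)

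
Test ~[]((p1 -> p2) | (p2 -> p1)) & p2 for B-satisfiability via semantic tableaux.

1. ~[]((p1 -> p2) | (p2 -> p1)) & p2, u
2. ~[]((p1 -> p2) | (p2 -> p1)), u
3. p2, u
4. ~((p1 -> p2) | (p2 -> p1)), v
5. ~(p1 -> p2), v
6. ~(p2 -> p1), v
7. p1, v
8. ~p2, v
9. p2, v
10. ~p1, v
Accessibility: uRu, uRv, vRu, vRv
Branch closes: p2 and ~p2 both at v.
All branches of the tableau close; one closing branch shown above.

Unsatisfiable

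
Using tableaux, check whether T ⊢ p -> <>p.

Valid

Tableau for the negation ~(p -> <>p):
1. ~(p -> <>p), u
2. p, u
3. ~<>p, u
4. ~p, u
Accessibility: uRu
Branch closes: p and ~p both at u.
All branches of the negation close; one closing branch shown above.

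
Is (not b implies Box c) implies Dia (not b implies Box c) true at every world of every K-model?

Invalid (countermodel exists)

Tableau for the negation not ((not b implies Box c) implies Dia (not b implies Box c)):
1. not ((not b implies Box c) implies Dia (not b implies Box c)), w0
2. not b implies Box c, w0
3. not Dia (not b implies Box c), w0
4. Box c, w0
The negation has an open branch (countermodel exists).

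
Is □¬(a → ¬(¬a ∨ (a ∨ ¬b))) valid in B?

Tableau for the negation ¬□¬(a → ¬(¬a ∨ (a ∨ ¬b))):
1. ¬□¬(a → ¬(¬a ∨ (a ∨ ¬b))), 0
2. a → ¬(¬a ∨ (a ∨ ¬b)), 1
3. ¬a, 1
Accessibility: 0R0, 0R1, 1R0, 1R1
The negation has an open branch (countermodel exists).

Not valid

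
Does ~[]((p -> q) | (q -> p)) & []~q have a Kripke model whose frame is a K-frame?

1. ~[]((p -> q) | (q -> p)) & []~q, 0
2. ~[]((p -> q) | (q -> p)), 0   [&-rule on 1]
3. []~q, 0   [&-rule on 1]
4. ~((p -> q) | (q -> p)), 1   [~[]-rule on 2: fresh world 1, 0R1]
5. ~(p -> q), 1   [~|-rule on 4]
6. ~(q -> p), 1   [~|-rule on 4]
7. p, 1   [~->-rule on 5]
8. ~q, 1   [~->-rule on 5]
9. q, 1   [~->-rule on 6]
10. ~p, 1   [~->-rule on 6]
Accessibility: 0R1
Branch closes: q and ~q both at 1.
Every branch closes; the branch above is one of them.

No, unsatisfiable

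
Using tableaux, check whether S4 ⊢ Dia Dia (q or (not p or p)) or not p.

Tableau for the negation not (Dia Dia (q or (not p or p)) or not p):
1. not (Dia Dia (q or (not p or p)) or not p), u
2. not Dia Dia (q or (not p or p)), u
3. p, u
4. not Dia (q or (not p or p)), u
5. not (q or (not p or p)), u
6. not q, u
7. not (not p or p), u
8. not p, u
Accessibility: uRu
Branch closes: p and not p both at u.
Every branch of the negation's tableau closes; the branch above is one of them.

Valid in S4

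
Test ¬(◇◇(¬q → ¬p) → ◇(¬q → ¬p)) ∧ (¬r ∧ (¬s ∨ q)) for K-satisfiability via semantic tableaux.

Yes, satisfiable

1. ¬(◇◇(¬q → ¬p) → ◇(¬q → ¬p)) ∧ (¬r ∧ (¬s ∨ q)), 0
2. ¬(◇◇(¬q → ¬p) → ◇(¬q → ¬p)), 0
3. ¬r ∧ (¬s ∨ q), 0
4. ◇◇(¬q → ¬p), 0
5. ¬◇(¬q → ¬p), 0
6. ¬r, 0
7. ¬s ∨ q, 0
8. q, 0
9. ◇(¬q → ¬p), 1
10. ¬(¬q → ¬p), 1
11. ¬q, 1
12. p, 1
13. ¬q → ¬p, 2
14. ¬p, 2
Accessibility: 0R1, 1R2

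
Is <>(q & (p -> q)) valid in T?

Tableau for the negation ~<>(q & (p -> q)):
1. ~<>(q & (p -> q)), u
2. ~(q & (p -> q)), u
3. ~(p -> q), u
4. p, u
5. ~q, u
Accessibility: uRu
The negation has an open branch (countermodel exists).

No, not valid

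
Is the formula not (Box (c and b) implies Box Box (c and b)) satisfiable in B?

Yes, satisfiable

1. not (Box (c and b) implies Box Box (c and b)), w0
2. Box (c and b), w0   [neg-implies-rule on 1]
3. not Box Box (c and b), w0   [neg-implies-rule on 1]
4. c and b, w0   [Box-rule on 2 via w0Rw0]
5. c, w0   [and-rule on 4]
6. b, w0   [and-rule on 4]
7. not Box (c and b), w1   [neg-Box-rule on 3: fresh world w1, w0Rw1]
8. c and b, w1   [Box-rule on 2 via w0Rw1]
9. c, w1   [and-rule on 8]
10. b, w1   [and-rule on 8]
11. not (c and b), w2   [neg-Box-rule on 7: fresh world w2, w1Rw2]
12. not b, w2   [neg-and-rule on 11 (branches; this branch)]
Accessibility: w0Rw0, w0Rw1, w1Rw0, w1Rw1, w1Rw2, w2Rw1, w2Rw2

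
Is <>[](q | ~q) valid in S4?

Tableau for the negation ~<>[](q | ~q):
1. ~<>[](q | ~q), 0
2. ~[](q | ~q), 0   [~<>-rule on 1 via 0R0]
3. ~(q | ~q), 1   [~[]-rule on 2: fresh world 1, 0R1]
4. ~q, 1   [~|-rule on 3]
5. q, 1   [~|-rule on 3]
Accessibility: 0R0, 0R1, 1R1
Branch closes: q and ~q both at 1.
All branches of the negation close; one closing branch shown above.

Valid in S4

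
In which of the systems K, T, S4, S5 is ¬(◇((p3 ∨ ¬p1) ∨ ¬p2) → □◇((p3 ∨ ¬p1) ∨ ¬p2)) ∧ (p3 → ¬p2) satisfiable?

K, T, S4

S5-tableau for the formula:
1. ¬(◇((p3 ∨ ¬p1) ∨ ¬p2) → □◇((p3 ∨ ¬p1) ∨ ¬p2)) ∧ (p3 → ¬p2), u
2. ¬(◇((p3 ∨ ¬p1) ∨ ¬p2) → □◇((p3 ∨ ¬p1) ∨ ¬p2)), u
3. p3 → ¬p2, u
4. ◇((p3 ∨ ¬p1) ∨ ¬p2), u
5. ¬□◇((p3 ∨ ¬p1) ∨ ¬p2), u
6. ¬p3, u
7. (p3 ∨ ¬p1) ∨ ¬p2, v
8. p3 ∨ ¬p1, v
9. ¬p1, v
10. ¬◇((p3 ∨ ¬p1) ∨ ¬p2), w
11. ¬((p3 ∨ ¬p1) ∨ ¬p2), u
12. ¬(p3 ∨ ¬p1), u
13. p2, u
14. p1, u
15. ¬((p3 ∨ ¬p1) ∨ ¬p2), v
16. ¬(p3 ∨ ¬p1), v
17. p2, v
18. ¬p3, v
19. p1, v
Accessibility: uRu, uRv, uRw, vRu, vRv, vRw, wRu, wRv, wRw
Branch closes: p1 and ¬p1 both at v.
Every branch closes (one shown): unsatisfiable in S5.
S4-tableau for the formula:
1. ¬(◇((p3 ∨ ¬p1) ∨ ¬p2) → □◇((p3 ∨ ¬p1) ∨ ¬p2)) ∧ (p3 → ¬p2), u
2. ¬(◇((p3 ∨ ¬p1) ∨ ¬p2) → □◇((p3 ∨ ¬p1) ∨ ¬p2)), u
3. p3 → ¬p2, u
4. ◇((p3 ∨ ¬p1) ∨ ¬p2), u
5. ¬□◇((p3 ∨ ¬p1) ∨ ¬p2), u
6. ¬p2, u
7. (p3 ∨ ¬p1) ∨ ¬p2, v
8. ¬p2, v
9. ¬◇((p3 ∨ ¬p1) ∨ ¬p2), w
10. ¬((p3 ∨ ¬p1) ∨ ¬p2), w
11. ¬(p3 ∨ ¬p1), w
12. p2, w
13. ¬p3, w
14. p1, w
Accessibility: uRu, uRv, uRw, vRv, wRw
Complete open branch: satisfiable in S4, hence also in K, T (this S4-model is also a K-model and a T-model).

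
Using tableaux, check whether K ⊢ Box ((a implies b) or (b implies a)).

Tableau for the negation not Box ((a implies b) or (b implies a)):
1. not Box ((a implies b) or (b implies a)), w0
2. not ((a implies b) or (b implies a)), w1   [neg-Box-rule on 1: fresh world w1, w0Rw1]
3. not (a implies b), w1   [neg-or-rule on 2]
4. not (b implies a), w1   [neg-or-rule on 2]
5. a, w1   [neg-implies-rule on 3]
6. not b, w1   [neg-implies-rule on 3]
7. b, w1   [neg-implies-rule on 4]
8. not a, w1   [neg-implies-rule on 4]
Accessibility: w0Rw1
Branch closes: b and not b both at w1.
Every branch of the negation's tableau closes; the branch above is one of them.

Yes, valid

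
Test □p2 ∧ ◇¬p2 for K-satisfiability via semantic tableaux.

1. □p2 ∧ ◇¬p2, u
2. □p2, u
3. ◇¬p2, u
4. ¬p2, v
5. p2, v
Accessibility: uRv
Branch closes: p2 and ¬p2 both at v.
(One branch shown.) All branches close.

Unsatisfiable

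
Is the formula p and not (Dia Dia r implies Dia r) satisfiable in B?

Satisfiable

1. p and not (Dia Dia r implies Dia r), u
2. p, u
3. not (Dia Dia r implies Dia r), u
4. Dia Dia r, u
5. not Dia r, u
6. not r, u
7. Dia r, v
8. not r, v
9. r, w
Accessibility: uRu, uRv, vRu, vRv, vRw, wRv, wRw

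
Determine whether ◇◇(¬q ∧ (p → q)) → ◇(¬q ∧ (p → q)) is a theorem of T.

Not valid

Tableau for the negation ¬(◇◇(¬q ∧ (p → q)) → ◇(¬q ∧ (p → q))):
1. ¬(◇◇(¬q ∧ (p → q)) → ◇(¬q ∧ (p → q))), w0
2. ◇◇(¬q ∧ (p → q)), w0   [¬→-rule on 1]
3. ¬◇(¬q ∧ (p → q)), w0   [¬→-rule on 1]
4. ¬(¬q ∧ (p → q)), w0   [¬◇-rule on 3 via w0Rw0]
5. ¬(p → q), w0   [¬∧-rule on 4 (branches; this branch)]
6. p, w0   [¬→-rule on 5]
7. ¬q, w0   [¬→-rule on 5]
8. ◇(¬q ∧ (p → q)), w1   [◇-rule on 2: fresh world w1, w0Rw1]
9. ¬(¬q ∧ (p → q)), w1   [¬◇-rule on 3 via w0Rw1]
10. ¬(p → q), w1   [¬∧-rule on 9 (branches; this branch)]
11. p, w1   [¬→-rule on 10]
12. ¬q, w1   [¬→-rule on 10]
13. ¬q ∧ (p → q), w2   [◇-rule on 8: fresh world w2, w1Rw2]
14. ¬q, w2   [∧-rule on 13]
15. p → q, w2   [∧-rule on 13]
16. ¬p, w2   [→-rule on 15 (branches; this branch)]
Accessibility: w0Rw0, w0Rw1, w1Rw1, w1Rw2, w2Rw2
The negation has an open branch (countermodel exists).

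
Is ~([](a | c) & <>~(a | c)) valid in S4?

Valid

Tableau for the negation [](a | c) & <>~(a | c):
1. [](a | c) & <>~(a | c), u
2. [](a | c), u   [&-rule on 1]
3. <>~(a | c), u   [&-rule on 1]
4. a | c, u   [[]-rule on 2 via uRu]
5. c, u   [|-rule on 4 (branches; this branch)]
6. ~(a | c), v   [<>-rule on 3: fresh world v, uRv]
7. ~a, v   [~|-rule on 6]
8. ~c, v   [~|-rule on 6]
9. a | c, v   [[]-rule on 2 via uRv]
10. c, v   [|-rule on 9 (branches; this branch)]
Accessibility: uRu, uRv, vRv
Branch closes: c and ~c both at v.
All branches of the negation close; one closing branch shown above.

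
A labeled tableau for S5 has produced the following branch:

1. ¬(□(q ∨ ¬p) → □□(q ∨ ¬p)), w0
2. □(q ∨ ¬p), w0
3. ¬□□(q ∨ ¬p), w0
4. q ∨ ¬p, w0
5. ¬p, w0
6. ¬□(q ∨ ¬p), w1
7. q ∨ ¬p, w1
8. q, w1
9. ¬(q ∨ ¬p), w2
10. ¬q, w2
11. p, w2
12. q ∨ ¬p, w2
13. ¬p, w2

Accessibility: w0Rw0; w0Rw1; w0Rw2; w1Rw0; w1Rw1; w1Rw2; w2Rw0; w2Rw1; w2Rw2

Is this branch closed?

Closed

Both p and ¬p appear at w2.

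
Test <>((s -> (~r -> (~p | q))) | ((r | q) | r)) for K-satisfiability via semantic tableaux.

Satisfiable

1. <>((s -> (~r -> (~p | q))) | ((r | q) | r)), w0
2. (s -> (~r -> (~p | q))) | ((r | q) | r), w1   [<>-rule on 1: fresh world w1, w0Rw1]
3. (r | q) | r, w1   [|-rule on 2 (branches; this branch)]
4. r, w1   [|-rule on 3 (branches; this branch)]
Accessibility: w0Rw1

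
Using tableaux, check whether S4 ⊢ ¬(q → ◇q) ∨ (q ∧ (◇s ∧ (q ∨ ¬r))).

Invalid (countermodel exists)

Tableau for the negation ¬(¬(q → ◇q) ∨ (q ∧ (◇s ∧ (q ∨ ¬r)))):
1. ¬(¬(q → ◇q) ∨ (q ∧ (◇s ∧ (q ∨ ¬r)))), u
2. q → ◇q, u   [¬∨-rule on 1]
3. ¬(q ∧ (◇s ∧ (q ∨ ¬r))), u   [¬∨-rule on 1]
4. ◇q, u   [→-rule on 2 (branches; this branch)]
5. ¬(◇s ∧ (q ∨ ¬r)), u   [¬∧-rule on 3 (branches; this branch)]
6. ¬(q ∨ ¬r), u   [¬∧-rule on 5 (branches; this branch)]
7. ¬q, u   [¬∨-rule on 6]
8. r, u   [¬∨-rule on 6]
9. q, v   [◇-rule on 4: fresh world v, uRv]
Accessibility: uRu, uRv, vRv
The negation has an open branch (countermodel exists).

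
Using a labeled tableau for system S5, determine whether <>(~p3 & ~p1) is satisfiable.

Satisfiable

1. <>(~p3 & ~p1), u
2. ~p3 & ~p1, v   [<>-rule on 1: fresh world v, uRv]
3. ~p3, v   [&-rule on 2]
4. ~p1, v   [&-rule on 2]
Accessibility: uRu, uRv, vRu, vRv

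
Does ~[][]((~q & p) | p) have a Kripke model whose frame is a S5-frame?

Satisfiable (open branch found)

1. ~[][]((~q & p) | p), w0
2. ~[]((~q & p) | p), w1   [~[]-rule on 1: fresh world w1, w0Rw1]
3. ~((~q & p) | p), w2   [~[]-rule on 2: fresh world w2, w1Rw2]
4. ~(~q & p), w2   [~|-rule on 3]
5. ~p, w2   [~|-rule on 3]
Accessibility: w0Rw0, w0Rw1, w0Rw2, w1Rw0, w1Rw1, w1Rw2, w2Rw0, w2Rw1, w2Rw2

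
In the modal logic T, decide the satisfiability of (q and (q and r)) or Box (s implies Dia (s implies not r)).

1. (q and (q and r)) or Box (s implies Dia (s implies not r)), u
2. Box (s implies Dia (s implies not r)), u
3. s implies Dia (s implies not r), u
4. Dia (s implies not r), u
5. s implies not r, v
6. s implies Dia (s implies not r), v
7. not r, v
8. Dia (s implies not r), v
9. s implies not r, w
10. not r, w
Accessibility: uRu, uRv, vRv, vRw, wRw

Yes, satisfiable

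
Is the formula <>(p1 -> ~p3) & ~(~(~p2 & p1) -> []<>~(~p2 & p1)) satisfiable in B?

1. <>(p1 -> ~p3) & ~(~(~p2 & p1) -> []<>~(~p2 & p1)), 0
2. <>(p1 -> ~p3), 0
3. ~(~(~p2 & p1) -> []<>~(~p2 & p1)), 0
4. ~(~p2 & p1), 0
5. ~[]<>~(~p2 & p1), 0
6. ~p1, 0
7. p1 -> ~p3, 1
8. ~p3, 1
9. ~<>~(~p2 & p1), 2
10. ~p2 & p1, 0
11. ~p2, 0
12. p1, 0
Accessibility: 0R0, 0R1, 0R2, 1R0, 1R1, 2R0, 2R2
Branch closes: p1 and ~p1 both at 0.
Every branch closes; the branch above is one of them.

Unsatisfiable (every branch closes)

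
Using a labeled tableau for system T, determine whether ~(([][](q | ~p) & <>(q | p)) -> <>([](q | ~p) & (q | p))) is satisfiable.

1. ~(([][](q | ~p) & <>(q | p)) -> <>([](q | ~p) & (q | p))), u
2. [][](q | ~p) & <>(q | p), u
3. ~<>([](q | ~p) & (q | p)), u
4. [][](q | ~p), u
5. <>(q | p), u
6. ~([](q | ~p) & (q | p)), u
7. [](q | ~p), u
8. q | ~p, u
9. ~[](q | ~p), u
10. ~p, u
11. q | p, v
12. ~([](q | ~p) & (q | p)), v
13. [](q | ~p), v
14. q | ~p, v
15. p, v
16. ~[](q | ~p), v
17. q, v
18. ~(q | ~p), w
19. ~q, w
20. p, w
21. ~([](q | ~p) & (q | p)), w
22. [](q | ~p), w
23. q | ~p, w
24. ~(q | p), w
25. ~p, w
Accessibility: uRu, uRv, uRw, vRv, wRw
Branch closes: p and ~p both at w.
Every branch closes; the branch above is one of them.

Unsatisfiable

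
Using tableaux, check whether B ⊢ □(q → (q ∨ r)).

Valid in B

Tableau for the negation ¬□(q → (q ∨ r)):
1. ¬□(q → (q ∨ r)), w0
2. ¬(q → (q ∨ r)), w1
3. q, w1
4. ¬(q ∨ r), w1
5. ¬q, w1
6. ¬r, w1
Accessibility: w0Rw0, w0Rw1, w1Rw0, w1Rw1
Branch closes: q and ¬q both at w1.
All branches of the negation close; one closing branch shown above.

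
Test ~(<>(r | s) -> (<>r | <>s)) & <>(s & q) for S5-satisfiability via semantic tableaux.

Unsatisfiable (every branch closes)

1. ~(<>(r | s) -> (<>r | <>s)) & <>(s & q), w0
2. ~(<>(r | s) -> (<>r | <>s)), w0   [&-rule on 1]
3. <>(s & q), w0   [&-rule on 1]
4. <>(r | s), w0   [~->-rule on 2]
5. ~(<>r | <>s), w0   [~->-rule on 2]
6. ~<>r, w0   [~|-rule on 5]
7. ~<>s, w0   [~|-rule on 5]
8. ~r, w0   [~<>-rule on 6 via w0Rw0]
9. ~s, w0   [~<>-rule on 7 via w0Rw0]
10. s & q, w1   [<>-rule on 3: fresh world w1, w0Rw1]
11. s, w1   [&-rule on 10]
12. q, w1   [&-rule on 10]
13. ~r, w1   [~<>-rule on 6 via w0Rw1]
14. ~s, w1   [~<>-rule on 7 via w0Rw1]
Accessibility: w0Rw0, w0Rw1, w1Rw0, w1Rw1
Branch closes: s and ~s both at w1.
(One branch shown.) All branches close.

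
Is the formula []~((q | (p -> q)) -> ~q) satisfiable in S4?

1. []~((q | (p -> q)) -> ~q), u
2. ~((q | (p -> q)) -> ~q), u
3. q | (p -> q), u
4. q, u
5. p -> q, u
Accessibility: uRu

Satisfiable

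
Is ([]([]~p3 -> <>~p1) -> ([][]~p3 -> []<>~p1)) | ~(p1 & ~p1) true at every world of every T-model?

Valid in T

Tableau for the negation ~(([]([]~p3 -> <>~p1) -> ([][]~p3 -> []<>~p1)) | ~(p1 & ~p1)):
1. ~(([]([]~p3 -> <>~p1) -> ([][]~p3 -> []<>~p1)) | ~(p1 & ~p1)), w0
2. ~([]([]~p3 -> <>~p1) -> ([][]~p3 -> []<>~p1)), w0   [~|-rule on 1]
3. p1 & ~p1, w0   [~|-rule on 1]
4. []([]~p3 -> <>~p1), w0   [~->-rule on 2]
5. ~([][]~p3 -> []<>~p1), w0   [~->-rule on 2]
6. p1, w0   [&-rule on 3]
7. ~p1, w0   [&-rule on 3]
Accessibility: w0Rw0
Branch closes: p1 and ~p1 both at w0.
All branches of the negation close; one closing branch shown above.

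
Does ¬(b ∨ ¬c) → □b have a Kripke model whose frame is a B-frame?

Yes, satisfiable

1. ¬(b ∨ ¬c) → □b, u
2. □b, u
3. b, u
Accessibility: uRu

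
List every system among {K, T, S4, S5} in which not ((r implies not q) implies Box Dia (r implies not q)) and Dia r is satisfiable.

S4-tableau for the formula:
1. not ((r implies not q) implies Box Dia (r implies not q)) and Dia r, u
2. not ((r implies not q) implies Box Dia (r implies not q)), u
3. Dia r, u
4. r implies not q, u
5. not Box Dia (r implies not q), u
6. not q, u
7. r, v
8. not Dia (r implies not q), w
9. not (r implies not q), w
10. r, w
11. q, w
Accessibility: uRu, uRv, uRw, vRv, wRw
Complete open branch: satisfiable in S4, hence also in K, T (this S4-model is also a K-model and a T-model).
S5-tableau for the formula:
1. not ((r implies not q) implies Box Dia (r implies not q)) and Dia r, u
2. not ((r implies not q) implies Box Dia (r implies not q)), u
3. Dia r, u
4. r implies not q, u
5. not Box Dia (r implies not q), u
6. not q, u
7. r, v
8. not Dia (r implies not q), w
9. not (r implies not q), u
10. r, u
11. q, u
Accessibility: uRu, uRv, uRw, vRu, vRv, vRw, wRu, wRv, wRw
Branch closes: q and not q both at u.
Every branch closes (one shown): unsatisfiable in S5.

K, T, S4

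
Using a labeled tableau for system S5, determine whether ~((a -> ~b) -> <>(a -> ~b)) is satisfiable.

1. ~((a -> ~b) -> <>(a -> ~b)), w0
2. a -> ~b, w0
3. ~<>(a -> ~b), w0
4. ~(a -> ~b), w0
5. a, w0
6. b, w0
7. ~b, w0
Accessibility: w0Rw0
Branch closes: b and ~b both at w0.
(One branch shown.) All branches close.

Unsatisfiable (every branch closes)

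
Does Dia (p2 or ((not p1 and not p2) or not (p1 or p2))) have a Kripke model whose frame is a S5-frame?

Satisfiable (open branch found)

1. Dia (p2 or ((not p1 and not p2) or not (p1 or p2))), 0
2. p2 or ((not p1 and not p2) or not (p1 or p2)), 1
3. (not p1 and not p2) or not (p1 or p2), 1
4. not (p1 or p2), 1
5. not p1, 1
6. not p2, 1
Accessibility: 0R0, 0R1, 1R0, 1R1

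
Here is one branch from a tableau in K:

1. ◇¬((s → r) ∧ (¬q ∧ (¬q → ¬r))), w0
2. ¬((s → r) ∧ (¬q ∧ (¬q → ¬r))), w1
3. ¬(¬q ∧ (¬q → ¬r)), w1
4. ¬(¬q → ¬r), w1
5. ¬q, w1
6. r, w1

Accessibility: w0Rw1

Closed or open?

No atom appears with both signs at the same world.

Open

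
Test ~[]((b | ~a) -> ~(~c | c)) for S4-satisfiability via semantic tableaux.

1. ~[]((b | ~a) -> ~(~c | c)), 0
2. ~((b | ~a) -> ~(~c | c)), 1
3. b | ~a, 1
4. ~c | c, 1
5. ~a, 1
6. c, 1
Accessibility: 0R0, 0R1, 1R1

Satisfiable (open branch found)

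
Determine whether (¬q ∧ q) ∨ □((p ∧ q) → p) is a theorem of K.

Tableau for the negation ¬((¬q ∧ q) ∨ □((p ∧ q) → p)):
1. ¬((¬q ∧ q) ∨ □((p ∧ q) → p)), 0
2. ¬(¬q ∧ q), 0   [¬∨-rule on 1]
3. ¬□((p ∧ q) → p), 0   [¬∨-rule on 1]
4. ¬q, 0   [¬∧-rule on 2 (branches; this branch)]
5. ¬((p ∧ q) → p), 1   [¬□-rule on 3: fresh world 1, 0R1]
6. p ∧ q, 1   [¬→-rule on 5]
7. ¬p, 1   [¬→-rule on 5]
8. p, 1   [∧-rule on 6]
9. q, 1   [∧-rule on 6]
Accessibility: 0R1
Branch closes: p and ¬p both at 1.
Every branch of the negation's tableau closes; the branch above is one of them.

Valid in K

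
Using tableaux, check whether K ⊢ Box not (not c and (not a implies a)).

No, not valid

Tableau for the negation not Box not (not c and (not a implies a)):
1. not Box not (not c and (not a implies a)), 0
2. not c and (not a implies a), 1   [neg-Box-rule on 1: fresh world 1, 0R1]
3. not c, 1   [and-rule on 2]
4. not a implies a, 1   [and-rule on 2]
5. a, 1   [implies-rule on 4 (branches; this branch)]
Accessibility: 0R1
The negation has an open branch (countermodel exists).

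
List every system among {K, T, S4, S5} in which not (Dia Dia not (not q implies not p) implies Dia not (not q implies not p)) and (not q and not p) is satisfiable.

T-tableau for the formula:
1. not (Dia Dia not (not q implies not p) implies Dia not (not q implies not p)) and (not q and not p), 0
2. not (Dia Dia not (not q implies not p) implies Dia not (not q implies not p)), 0
3. not q and not p, 0
4. Dia Dia not (not q implies not p), 0
5. not Dia not (not q implies not p), 0
6. not q, 0
7. not p, 0
8. not q implies not p, 0
9. Dia not (not q implies not p), 1
10. not q implies not p, 1
11. not p, 1
12. not (not q implies not p), 2
13. not q, 2
14. p, 2
Accessibility: 0R0, 0R1, 1R1, 1R2, 2R2
Complete open branch: satisfiable in T, hence also in K (this T-model is also a K-model).
S4-tableau for the formula:
1. not (Dia Dia not (not q implies not p) implies Dia not (not q implies not p)) and (not q and not p), 0
2. not (Dia Dia not (not q implies not p) implies Dia not (not q implies not p)), 0
3. not q and not p, 0
4. Dia Dia not (not q implies not p), 0
5. not Dia not (not q implies not p), 0
6. not q, 0
7. not p, 0
8. not q implies not p, 0
9. Dia not (not q implies not p), 1
10. not q implies not p, 1
11. not p, 1
12. not (not q implies not p), 2
13. not q, 2
14. p, 2
15. not q implies not p, 2
16. not p, 2
Accessibility: 0R0, 0R1, 0R2, 1R1, 1R2, 2R2
Branch closes: p and not p both at 2.
Every branch closes (one shown): unsatisfiable in S4, hence also in S5 (every S5-frame is an S4-frame).

K, T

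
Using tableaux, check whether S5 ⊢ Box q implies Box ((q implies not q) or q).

Valid in S5

Tableau for the negation not (Box q implies Box ((q implies not q) or q)):
1. not (Box q implies Box ((q implies not q) or q)), u
2. Box q, u   [neg-implies-rule on 1]
3. not Box ((q implies not q) or q), u   [neg-implies-rule on 1]
4. q, u   [Box-rule on 2 via uRu]
5. not ((q implies not q) or q), v   [neg-Box-rule on 3: fresh world v, uRv]
6. not (q implies not q), v   [neg-or-rule on 5]
7. not q, v   [neg-or-rule on 5]
8. q, v   [neg-implies-rule on 6]
Accessibility: uRu, uRv, vRu, vRv
Branch closes: q and not q both at v.
All branches of the negation close; one closing branch shown above.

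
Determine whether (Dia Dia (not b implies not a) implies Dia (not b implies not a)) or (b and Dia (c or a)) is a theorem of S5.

Tableau for the negation not ((Dia Dia (not b implies not a) implies Dia (not b implies not a)) or (b and Dia (c or a))):
1. not ((Dia Dia (not b implies not a) implies Dia (not b implies not a)) or (b and Dia (c or a))), 0
2. not (Dia Dia (not b implies not a) implies Dia (not b implies not a)), 0
3. not (b and Dia (c or a)), 0
4. Dia Dia (not b implies not a), 0
5. not Dia (not b implies not a), 0
6. not (not b implies not a), 0
7. not b, 0
8. a, 0
9. Dia (not b implies not a), 1
10. not (not b implies not a), 1
11. not b, 1
12. a, 1
13. not b implies not a, 2
14. not (not b implies not a), 2
15. not b, 2
16. a, 2
17. not a, 2
Accessibility: 0R0, 0R1, 0R2, 1R0, 1R1, 1R2, 2R0, 2R1, 2R2
Branch closes: a and not a both at 2.
All branches of the negation close; one closing branch shown above.

Valid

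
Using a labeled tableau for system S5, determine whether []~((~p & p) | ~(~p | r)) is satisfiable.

Yes, satisfiable

1. []~((~p & p) | ~(~p | r)), w0
2. ~((~p & p) | ~(~p | r)), w0   [[]-rule on 1 via w0Rw0]
3. ~(~p & p), w0   [~|-rule on 2]
4. ~p | r, w0   [~|-rule on 2]
5. ~p, w0   [~&-rule on 3 (branches; this branch)]
6. r, w0   [|-rule on 4 (branches; this branch)]
Accessibility: w0Rw0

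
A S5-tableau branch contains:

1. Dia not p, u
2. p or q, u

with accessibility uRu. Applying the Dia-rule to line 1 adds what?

a fresh world v with uRv, and not p at v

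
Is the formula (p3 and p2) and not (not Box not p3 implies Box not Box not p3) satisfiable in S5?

Unsatisfiable (every branch closes)

1. (p3 and p2) and not (not Box not p3 implies Box not Box not p3), 0
2. p3 and p2, 0
3. not (not Box not p3 implies Box not Box not p3), 0
4. p3, 0
5. p2, 0
6. not Box not p3, 0
7. not Box not Box not p3, 0
8. p3, 1
9. Box not p3, 2
10. not p3, 0
Accessibility: 0R0, 0R1, 0R2, 1R0, 1R1, 1R2, 2R0, 2R1, 2R2
Branch closes: p3 and not p3 both at 0.
(One branch shown.) All branches close.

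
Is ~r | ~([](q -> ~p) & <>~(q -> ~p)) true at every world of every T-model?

Valid in T

Tableau for the negation ~(~r | ~([](q -> ~p) & <>~(q -> ~p))):
1. ~(~r | ~([](q -> ~p) & <>~(q -> ~p))), 0
2. r, 0
3. [](q -> ~p) & <>~(q -> ~p), 0
4. [](q -> ~p), 0
5. <>~(q -> ~p), 0
6. q -> ~p, 0
7. ~p, 0
8. ~(q -> ~p), 1
9. q, 1
10. p, 1
11. q -> ~p, 1
12. ~p, 1
Accessibility: 0R0, 0R1, 1R1
Branch closes: p and ~p both at 1.
Every branch of the negation's tableau closes; the branch above is one of them.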